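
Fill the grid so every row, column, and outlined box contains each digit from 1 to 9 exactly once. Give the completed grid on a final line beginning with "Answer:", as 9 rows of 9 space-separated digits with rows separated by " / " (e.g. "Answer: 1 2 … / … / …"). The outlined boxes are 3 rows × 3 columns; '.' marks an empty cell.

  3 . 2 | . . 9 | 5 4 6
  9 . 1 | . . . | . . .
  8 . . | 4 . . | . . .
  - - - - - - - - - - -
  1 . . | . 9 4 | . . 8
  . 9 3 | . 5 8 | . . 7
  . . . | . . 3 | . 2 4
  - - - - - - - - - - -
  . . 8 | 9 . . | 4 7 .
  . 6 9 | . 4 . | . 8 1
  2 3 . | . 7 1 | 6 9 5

Step 1. [r2c8∈{3}] only 3 remains possible at r2c8, so r2c8=3.
Step 2. [r2c9∈{2}] r2c9 is down to just 2, so r2c9=2.
Step 3. [r1c2∈{7}] r1c2 has the single candidate 7. So r1c2=7.
Step 4. [r3c2∈{5}] only 5 remains possible at r3c2 ⇒ r3c2=5.
Step 5. [r3c3∈{6}] nothing but 6 survives at r3c3. So r3c3=6.
Step 6. [r8c4∈{2,3,5}] across col 4, 3 lands solely at r8c4, so r8c4=3.
Step 7. [r2c4∈{5,6,7,8}] col 4 places 5 nowhere but r2c4. So r2c4=5.
Step 8. [r5c7∈{1}] r5c7 is down to just 1. So r5c7=1.
Step 9. [r5c8∈{6}] nothing but 6 survives at r5c8, so r5c8=6.
Step 10. [r4c4∈{2,6,7}] 6 has one home in row 4: r4c4 ⇒ r4c4=6.
Step 11. [r6c4∈{1,7}] col 4 places 7 nowhere but r6c4. So r6c4=7.
Step 12. [r1c4∈{1,8}] in col 4, 1 fits only at r1c4 ⇒ r1c4=1.
Step 13. [r7c1∈{5}] nothing but 5 survives at r7c1 ⇒ r7c1=5.
Step 14. [r2c7∈{7,8}] r2c7 is the only open cell in col 7 admitting 8 ⇒ r2c7=8.
Step 15. [r3c7∈{7,9}] in col 7, 7 fits only at r3c7, so r3c7=7.
Step 16. [r3c6∈{2}] nothing but 2 survives at r3c6 ⇒ r3c6=2.
Step 17. [r7c6∈{6}] only 6 remains possible at r7c6, so r7c6=6.
Step 18. [r6c3∈{5}] r6c3 is down to just 5. So r6c3=5.
Step 19. [r8c6∈{5}] nothing but 5 survives at r8c6 ⇒ r8c6=5.
Step 20. [r5c1∈{4}] r5c1 has the single candidate 4. So r5c1=4.
Step 21. [r4c2∈{2}] nothing but 2 survives at r4c2 ⇒ r4c2=2.
Step 22. [r3c5∈{3}] only 3 remains possible at r3c5. So r3c5=3.
Step 23. [r2c2∈{4}] nothing but 4 survives at r2c2. So r2c2=4.
Step 24. [r1c5∈{8}] r1c5 is down to just 8. So r1c5=8.
Step 25. [r6c5∈{1}] r6c5 is down to just 1 ⇒ r6c5=1.
Step 26. [r5c4∈{2}] r5c4's peers cover all but 2, so r5c4=2.
Step 27. [r4c7∈{3}] r4c7 has the single candidate 3, so r4c7=3.
Step 28. [r8c1∈{7}] r8c1 is down to just 7 ⇒ r8c1=7.
Step 29. [r8c7∈{2}] only 2 remains possible at r8c7, so r8c7=2.
Step 30. [r4c8∈{5}] nothing but 5 survives at r4c8, so r4c8=5.
Step 31. [r9c3∈{4}] r9c3's peers cover all but 4, so r9c3=4.
Step 32. [r7c2∈{1}] only 1 remains possible at r7c2. So r7c2=1.
Step 33. [r3c9∈{9}] r3c9 is down to just 9. So r3c9=9.
Step 34. [r3c8∈{1}] r3c8 has the single candidate 1, so r3c8=1.
Step 35. [r6c1∈{6}] only 6 remains possible at r6c1. So r6c1=6.
Step 36. [r6c7∈{9}] nothing but 9 survives at r6c7, so r6c7=9.
Step 37. [r6c2∈{8}] r6c2's peers cover all but 8 ⇒ r6c2=8.
Step 38. [r9c4∈{8}] r9c4 is down to just 8. So r9c4=8.
Step 39. [r7c9∈{3}] only 3 remains possible at r7c9 ⇒ r7c9=3.
Step 40. [r7c5∈{2}] r7c5's peers cover all but 2 ⇒ r7c5=2.
Step 41. [r2c5∈{6}] r2c5's peers cover all but 6 ⇒ r2c5=6.
Step 42. [r2c6∈{7}] r2c6 is down to just 7 ⇒ r2c6=7.
Step 43. [r4c3∈{7}] r4c3 has the single candidate 7. So r4c3=7.

Answer: 3 7 2 1 8 9 5 4 6 / 9 4 1 5 6 7 8 3 2 / 8 5 6 4 3 2 7 1 9 / 1 2 7 6 9 4 3 5 8 / 4 9 3 2 5 8 1 6 7 / 6 8 5 7 1 3 9 2 4 / 5 1 8 9 2 6 4 7 3 / 7 6 9 3 4 5 2 8 1 / 2 3 4 8 7 1 6 9 5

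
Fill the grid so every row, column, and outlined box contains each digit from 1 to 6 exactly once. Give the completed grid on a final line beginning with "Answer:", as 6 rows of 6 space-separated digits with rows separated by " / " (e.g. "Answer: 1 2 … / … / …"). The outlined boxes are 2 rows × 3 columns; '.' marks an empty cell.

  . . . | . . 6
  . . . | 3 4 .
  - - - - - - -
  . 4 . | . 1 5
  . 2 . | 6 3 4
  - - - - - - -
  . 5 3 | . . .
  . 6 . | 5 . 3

Step 1. [r6c5∈{2}] r6c5 has the single candidate 2 ⇒ r6c5=2.
Step 2. [r2c2∈{1}] r2c2 is down to just 1 ⇒ r2c2=1.
Step 3. [r5c1∈{1,2,4}] in row 5, 2 fits only at r5c1. So r5c1=2.
Step 4. [r3c3∈{6}] only 6 remains possible at r3c3, so r3c3=6.
Step 5. [r1c4∈{1,2}] r1c4 is the only open cell in row 1 admitting 1 ⇒ r1c4=1.
Step 6. [r1c3∈{2,4,5}] row 1 places 2 nowhere but r1c3, so r1c3=2.
Step 7. [r1c1∈{3,4,5}] r1c1 is the only open cell in row 1 admitting 4 ⇒ r1c1=4.
Step 8. [r6c1∈{1}] only 1 remains possible at r6c1 ⇒ r6c1=1.
Step 9. [r2c3∈{5}] r2c3 is down to just 5, so r2c3=5.
Step 10. [r5c5∈{6}] only 6 remains possible at r5c5 ⇒ r5c5=6.
Step 11. [r5c6∈{1}] only 1 remains possible at r5c6. So r5c6=1.
Step 12. [r2c1∈{6}] nothing but 6 survives at r2c1. So r2c1=6.
Step 13. [r3c1∈{3}] r3c1's peers cover all but 3 ⇒ r3c1=3.
Step 14. [r6c3∈{4}] r6c3 is down to just 4, so r6c3=4.
Step 15. [r3c4∈{2}] r3c4 is down to just 2 ⇒ r3c4=2.
Step 16. [r2c6∈{2}] only 2 remains possible at r2c6. So r2c6=2.
Step 17. [r5c4∈{4}] r5c4 has the single candidate 4. So r5c4=4.
Step 18. [r4c3∈{1}] r4c3 has the single candidate 1, so r4c3=1.
Step 19. [r1c5∈{5}] r1c5's peers cover all but 5 ⇒ r1c5=5.
Step 20. [r4c1∈{5}] only 5 remains possible at r4c1 ⇒ r4c1=5.
Step 21. [r1c2∈{3}] r1c2 is down to just 3. So r1c2=3.

Answer: 4 3 2 1 5 6 / 6 1 5 3 4 2 / 3 4 6 2 1 5 / 5 2 1 6 3 4 / 2 5 3 4 6 1 / 1 6 4 5 2 3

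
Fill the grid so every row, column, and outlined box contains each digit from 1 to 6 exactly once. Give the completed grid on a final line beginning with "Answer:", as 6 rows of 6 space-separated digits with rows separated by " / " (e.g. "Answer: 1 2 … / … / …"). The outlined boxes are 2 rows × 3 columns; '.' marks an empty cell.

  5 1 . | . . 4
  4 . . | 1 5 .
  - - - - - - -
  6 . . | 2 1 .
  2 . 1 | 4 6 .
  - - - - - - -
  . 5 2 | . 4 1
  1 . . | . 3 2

Step 1. [r4c2∈{3}] r4c2 has the single candidate 3. So r4c2=3.
Step 2. [r2c6∈{3,6}] in col 6, 6 fits only at r2c6, so r2c6=6.
Step 3. [r6c2∈{4,6}] in col 2, 6 fits only at r6c2, so r6c2=6.
Step 4. [r3c3∈{4,5}] in col 3, 5 fits only at r3c3 ⇒ r3c3=5.
Step 5. [r2c3∈{3}] nothing but 3 survives at r2c3, so r2c3=3.
Step 6. [r3c2∈{4}] r3c2 has the single candidate 4, so r3c2=4.
Step 7. [r1c5∈{2}] r1c5 is down to just 2, so r1c5=2.
Step 8. [r4c6∈{5}] nothing but 5 survives at r4c6, so r4c6=5.
Step 9. [r1c3∈{6}] nothing but 6 survives at r1c3 ⇒ r1c3=6.
Step 10. [r2c2∈{2}] r2c2's peers cover all but 2. So r2c2=2.
Step 11. [r6c4∈{5}] r6c4 has the single candidate 5, so r6c4=5.
Step 12. [r6c3∈{4}] nothing but 4 survives at r6c3, so r6c3=4.
Step 13. [r3c6∈{3}] nothing but 3 survives at r3c6, so r3c6=3.
Step 14. [r5c1∈{3}] r5c1 has the single candidate 3. So r5c1=3.
Step 15. [r1c4∈{3}] nothing but 3 survives at r1c4. So r1c4=3.
Step 16. [r5c4∈{6}] r5c4 has the single candidate 6 ⇒ r5c4=6.

Answer: 5 1 6 3 2 4 / 4 2 3 1 5 6 / 6 4 5 2 1 3 / 2 3 1 4 6 5 / 3 5 2 6 4 1 / 1 6 4 5 3 2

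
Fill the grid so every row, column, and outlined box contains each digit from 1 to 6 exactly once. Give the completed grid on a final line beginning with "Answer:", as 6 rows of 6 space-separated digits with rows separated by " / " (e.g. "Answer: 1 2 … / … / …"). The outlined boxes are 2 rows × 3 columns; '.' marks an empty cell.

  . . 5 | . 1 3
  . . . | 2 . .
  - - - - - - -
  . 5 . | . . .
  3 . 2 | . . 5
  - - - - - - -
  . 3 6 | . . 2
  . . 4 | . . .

Step 1. [r3c3∈{1}] only 1 remains possible at r3c3, so r3c3=1.
Step 2. [r6c6∈{1,6}] r6c6 is the only open cell in col 6 admitting 1 ⇒ r6c6=1.
Step 3. [r2c5∈{4,5,6}] 5 has one home in row 2: r2c5 ⇒ r2c5=5.
Step 4. [r5c5∈{4}] r5c5 is down to just 4. So r5c5=4.
Step 5. [r4c5∈{6}] r4c5 is down to just 6, so r4c5=6.
Step 6. [r3c6∈{4}] r3c6 is down to just 4, so r3c6=4.
Step 7. [r1c4∈{4,6}] across col 4, 4 lands solely at r1c4 ⇒ r1c4=4.
Step 8. [r2c1∈{1,4,6}] 4 has one home in col 1: r2c1. So r2c1=4.
Step 9. [r6c2∈{2}] nothing but 2 survives at r6c2 ⇒ r6c2=2.
Step 10. [r6c1∈{5}] r6c1's peers cover all but 5. So r6c1=5.
Step 11. [r3c4∈{3}] r3c4 is down to just 3, so r3c4=3.
Step 12. [r1c2∈{6}] only 6 remains possible at r1c2, so r1c2=6.
Step 13. [r1c1∈{2}] only 2 remains possible at r1c1. So r1c1=2.
Step 14. [r3c5∈{2}] only 2 remains possible at r3c5, so r3c5=2.
Step 15. [r3c1∈{6}] nothing but 6 survives at r3c1, so r3c1=6.
Step 16. [r2c3∈{3}] r2c3 is down to just 3, so r2c3=3.
Step 17. [r4c4∈{1}] r4c4 is down to just 1, so r4c4=1.
Step 18. [r6c5∈{3}] r6c5 is down to just 3, so r6c5=3.
Step 19. [r2c6∈{6}] nothing but 6 survives at r2c6 ⇒ r2c6=6.
Step 20. [r2c2∈{1}] r2c2 is down to just 1, so r2c2=1.
Step 21. [r5c4∈{5}] r5c4 has the single candidate 5 ⇒ r5c4=5.
Step 22. [r4c2∈{4}] r4c2 is down to just 4. So r4c2=4.
Step 23. [r5c1∈{1}] r5c1 is down to just 1 ⇒ r5c1=1.
Step 24. [r6c4∈{6}] r6c4 is down to just 6, so r6c4=6.

Answer: 2 6 5 4 1 3 / 4 1 3 2 5 6 / 6 5 1 3 2 4 / 3 4 2 1 6 5 / 1 3 6 5 4 2 / 5 2 4 6 3 1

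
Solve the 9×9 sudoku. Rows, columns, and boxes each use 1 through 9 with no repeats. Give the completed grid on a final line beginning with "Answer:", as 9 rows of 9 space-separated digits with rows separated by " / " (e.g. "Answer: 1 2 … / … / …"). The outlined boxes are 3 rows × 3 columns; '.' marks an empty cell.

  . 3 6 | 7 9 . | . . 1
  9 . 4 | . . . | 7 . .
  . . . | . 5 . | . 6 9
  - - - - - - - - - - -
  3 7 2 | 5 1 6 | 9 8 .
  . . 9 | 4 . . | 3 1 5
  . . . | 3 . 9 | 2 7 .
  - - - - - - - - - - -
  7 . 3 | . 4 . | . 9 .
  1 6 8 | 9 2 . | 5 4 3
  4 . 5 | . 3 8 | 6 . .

Step 1. [r5c2∈{8}] r5c2 is down to just 8. So r5c2=8.
Step 2. [r9c8∈{2}] only 2 remains possible at r9c8 ⇒ r9c8=2.
Step 3. [r5c6∈{2,7}] in row 5, 2 fits only at r5c6. So r5c6=2.
Step 4. [r1c1∈{2,5,8}] 2 has one home in row 1: r1c1, so r1c1=2.
Step 5. [r3c2∈{1}] r3c2 has the single candidate 1. So r3c2=1.
Step 6. [r1c7∈{4,8}] 8 has one home in row 1: r1c7. So r1c7=8.
Step 7. [r9c4∈{1}] r9c4's peers cover all but 1. So r9c4=1.
Step 8. [r2c2∈{5}] only 5 remains possible at r2c2. So r2c2=5.
Step 9. [r3c6∈{3,4}] across row 3, 3 lands solely at r3c6 ⇒ r3c6=3.
Step 10. [r6c9∈{4,6}] r6c9 is the only open cell in col 9 admitting 6 ⇒ r6c9=6.
Step 11. [r3c4∈{2,8}] across row 3, 2 lands solely at r3c4 ⇒ r3c4=2.
Step 12. [r2c5∈{6,8}] across col 5, 6 lands solely at r2c5, so r2c5=6.
Step 13. [r5c5∈{7}] r5c5 is down to just 7, so r5c5=7.
Step 14. [r2c8∈{3}] only 3 remains possible at r2c8, so r2c8=3.
Step 15. [r7c6∈{5}] nothing but 5 survives at r7c6, so r7c6=5.
Step 16. [r1c8∈{5}] r1c8 is down to just 5, so r1c8=5.
Step 17. [r7c9∈{8}] r7c9 has the single candidate 8. So r7c9=8.
Step 18. [r5c1∈{6}] r5c1's peers cover all but 6. So r5c1=6.
Step 19. [r7c2∈{2}] r7c2 is down to just 2 ⇒ r7c2=2.
Step 20. [r9c9∈{7}] r9c9 is down to just 7. So r9c9=7.
Step 21. [r2c4∈{8}] nothing but 8 survives at r2c4, so r2c4=8.
Step 22. [r7c4∈{6}] r7c4 has the single candidate 6, so r7c4=6.
Step 23. [r7c7∈{1}] r7c7 has the single candidate 1, so r7c7=1.
Step 24. [r4c9∈{4}] nothing but 4 survives at r4c9. So r4c9=4.
Step 25. [r2c6∈{1}] r2c6 is down to just 1, so r2c6=1.
Step 26. [r3c1∈{8}] r3c1 is down to just 8. So r3c1=8.
Step 27. [r9c2∈{9}] only 9 remains possible at r9c2 ⇒ r9c2=9.
Step 28. [r2c9∈{2}] nothing but 2 survives at r2c9 ⇒ r2c9=2.
Step 29. [r3c7∈{4}] r3c7 has the single candidate 4. So r3c7=4.
Step 30. [r6c5∈{8}] r6c5's peers cover all but 8 ⇒ r6c5=8.
Step 31. [r6c2∈{4}] only 4 remains possible at r6c2, so r6c2=4.
Step 32. [r6c3∈{1}] nothing but 1 survives at r6c3. So r6c3=1.
Step 33. [r3c3∈{7}] r3c3's peers cover all but 7 ⇒ r3c3=7.
Step 34. [r6c1∈{5}] only 5 remains possible at r6c1, so r6c1=5.
Step 35. [r1c6∈{4}] r1c6 has the single candidate 4, so r1c6=4.
Step 36. [r8c6∈{7}] r8c6 is down to just 7 ⇒ r8c6=7.

Answer: 2 3 6 7 9 4 8 5 1 / 9 5 4 8 6 1 7 3 2 / 8 1 7 2 5 3 4 6 9 / 3 7 2 5 1 6 9 8 4 / 6 8 9 4 7 2 3 1 5 / 5 4 1 3 8 9 2 7 6 / 7 2 3 6 4 5 1 9 8 / 1 6 8 9 2 7 5 4 3 / 4 9 5 1 3 8 6 2 7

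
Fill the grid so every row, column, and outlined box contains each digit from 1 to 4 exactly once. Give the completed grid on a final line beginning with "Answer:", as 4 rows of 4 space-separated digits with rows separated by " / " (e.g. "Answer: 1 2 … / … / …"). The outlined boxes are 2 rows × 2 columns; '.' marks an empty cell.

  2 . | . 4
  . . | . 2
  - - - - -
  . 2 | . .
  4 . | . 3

Step 1. [r4c2∈{1}] r4c2 is down to just 1, so r4c2=1.
Step 2. [r1c2∈{3}] only 3 remains possible at r1c2. So r1c2=3.
Step 3. [r1c3∈{1}] r1c3 is down to just 1 ⇒ r1c3=1.
Step 4. [r3c4∈{1}] only 1 remains possible at r3c4, so r3c4=1.
Step 5. [r3c1∈{3}] r3c1 is down to just 3. So r3c1=3.
Step 6. [r2c2∈{4}] r2c2's peers cover all but 4. So r2c2=4.
Step 7. [r2c3∈{3}] only 3 remains possible at r2c3 ⇒ r2c3=3.
Step 8. [r3c3∈{4}] r3c3 is down to just 4. So r3c3=4.
Step 9. [r2c1∈{1}] r2c1 has the single candidate 1, so r2c1=1.
Step 10. [r4c3∈{2}] nothing but 2 survives at r4c3. So r4c3=2.

Answer: 2 3 1 4 / 1 4 3 2 / 3 2 4 1 / 4 1 2 3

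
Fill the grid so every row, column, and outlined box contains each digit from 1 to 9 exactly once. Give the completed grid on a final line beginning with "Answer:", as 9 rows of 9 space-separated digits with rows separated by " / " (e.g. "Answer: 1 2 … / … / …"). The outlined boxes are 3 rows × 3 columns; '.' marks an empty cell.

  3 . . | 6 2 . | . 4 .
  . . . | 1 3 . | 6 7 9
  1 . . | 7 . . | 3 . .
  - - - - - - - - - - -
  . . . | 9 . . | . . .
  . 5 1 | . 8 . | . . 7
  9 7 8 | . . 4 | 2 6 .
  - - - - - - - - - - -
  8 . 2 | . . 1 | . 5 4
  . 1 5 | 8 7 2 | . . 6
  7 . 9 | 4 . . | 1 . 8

Step 1. [r4c3∈{3,4,6}] col 3 places 3 nowhere but r4c3. So r4c3=3.
Step 2. [r6c4∈{3,5}] in col 4, 5 fits only at r6c4, so r6c4=5.
Step 3. [r3c5∈{4,5,9}] across col 5, 4 lands solely at r3c5 ⇒ r3c5=4.
Step 4. [r4c8∈{1,8}] col 8 places 1 nowhere but r4c8. So r4c8=1.
Step 5. [r4c5∈{6}] r4c5 is down to just 6. So r4c5=6.
Step 6. [r3c8∈{2,8}] r3c8 is the only open cell in col 8 admitting 8. So r3c8=8.
Step 7. [r1c7∈{5}] nothing but 5 survives at r1c7, so r1c7=5.
Step 8. [r3c6∈{5,9}] across row 3, 5 lands solely at r3c6, so r3c6=5.
Step 9. [r8c1∈{4}] r8c1 is down to just 4. So r8c1=4.
Step 10. [r8c7∈{9}] nothing but 9 survives at r8c7. So r8c7=9.
Step 11. [r7c2∈{3,6}] row 7 places 6 nowhere but r7c2 ⇒ r7c2=6.
Step 12. [r5c6∈{3}] r5c6 is down to just 3 ⇒ r5c6=3.
Step 13. [r4c1∈{2}] r4c1's peers cover all but 2, so r4c1=2.
Step 14. [r2c2∈{2,4,8}] across row 2, 2 lands solely at r2c2. So r2c2=2.
Step 15. [r1c6∈{8,9}] r1c6 is the only open cell in col 6 admitting 9. So r1c6=9.
Step 16. [r8c8∈{3}] r8c8 is down to just 3. So r8c8=3.
Step 17. [r4c2∈{4}] r4c2's peers cover all but 4 ⇒ r4c2=4.
Step 18. [r9c6∈{6}] r9c6 has the single candidate 6 ⇒ r9c6=6.
Step 19. [r6c9∈{3}] r6c9 is down to just 3. So r6c9=3.
Step 20. [r2c1∈{5}] nothing but 5 survives at r2c1, so r2c1=5.
Step 21. [r9c2∈{3}] r9c2 has the single candidate 3. So r9c2=3.
Step 22. [r3c3∈{6}] r3c3's peers cover all but 6, so r3c3=6.
Step 23. [r5c1∈{6}] nothing but 6 survives at r5c1, so r5c1=6.
Step 24. [r9c8∈{2}] r9c8 has the single candidate 2, so r9c8=2.
Step 25. [r2c6∈{8}] only 8 remains possible at r2c6. So r2c6=8.
Step 26. [r1c2∈{8}] r1c2 is down to just 8 ⇒ r1c2=8.
Step 27. [r2c3∈{4}] r2c3 is down to just 4 ⇒ r2c3=4.
Step 28. [r4c9∈{5}] r4c9 has the single candidate 5, so r4c9=5.
Step 29. [r1c9∈{1}] r1c9 is down to just 1. So r1c9=1.
Step 30. [r5c8∈{9}] nothing but 9 survives at r5c8 ⇒ r5c8=9.
Step 31. [r6c5∈{1}] r6c5's peers cover all but 1. So r6c5=1.
Step 32. [r7c7∈{7}] r7c7 is down to just 7. So r7c7=7.
Step 33. [r3c2∈{9}] only 9 remains possible at r3c2. So r3c2=9.
Step 34. [r7c5∈{9}] nothing but 9 survives at r7c5. So r7c5=9.
Step 35. [r3c9∈{2}] r3c9 is down to just 2, so r3c9=2.
Step 36. [r5c7∈{4}] r5c7 is down to just 4. So r5c7=4.
Step 37. [r9c5∈{5}] r9c5's peers cover all but 5, so r9c5=5.
Step 38. [r5c4∈{2}] r5c4 has the single candidate 2. So r5c4=2.
Step 39. [r1c3∈{7}] r1c3's peers cover all but 7. So r1c3=7.
Step 40. [r4c6∈{7}] only 7 remains possible at r4c6 ⇒ r4c6=7.
Step 41. [r4c7∈{8}] r4c7's peers cover all but 8. So r4c7=8.
Step 42. [r7c4∈{3}] r7c4 is down to just 3 ⇒ r7c4=3.

Answer: 3 8 7 6 2 9 5 4 1 / 5 2 4 1 3 8 6 7 9 / 1 9 6 7 4 5 3 8 2 / 2 4 3 9 6 7 8 1 5 / 6 5 1 2 8 3 4 9 7 / 9 7 8 5 1 4 2 6 3 / 8 6 2 3 9 1 7 5 4 / 4 1 5 8 7 2 9 3 6 / 7 3 9 4 5 6 1 2 8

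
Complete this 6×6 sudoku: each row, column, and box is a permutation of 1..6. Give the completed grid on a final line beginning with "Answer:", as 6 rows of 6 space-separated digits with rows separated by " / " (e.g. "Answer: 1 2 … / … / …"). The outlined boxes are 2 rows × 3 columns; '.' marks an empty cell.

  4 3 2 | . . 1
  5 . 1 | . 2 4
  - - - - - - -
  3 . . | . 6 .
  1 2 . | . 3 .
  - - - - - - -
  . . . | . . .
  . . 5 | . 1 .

Step 1. [r5c5∈{4,5}] 4 has one home in col 5: r5c5, so r5c5=4.
Step 2. [r1c4∈{5,6}] row 1 places 6 nowhere but r1c4 ⇒ r1c4=6.
Step 3. [r4c6∈{5}] only 5 remains possible at r4c6. So r4c6=5.
Step 4. [r3c3∈{4}] r3c3's peers cover all but 4 ⇒ r3c3=4.
Step 5. [r5c3∈{3,6}] 3 has one home in col 3: r5c3. So r5c3=3.
Step 6. [r3c6∈{2}] r3c6 is down to just 2 ⇒ r3c6=2.
Step 7. [r5c6∈{6}] nothing but 6 survives at r5c6, so r5c6=6.
Step 8. [r5c1∈{2}] r5c1 is down to just 2, so r5c1=2.
Step 9. [r6c6∈{3}] r6c6 has the single candidate 3 ⇒ r6c6=3.
Step 10. [r2c2∈{6}] r2c2 has the single candidate 6 ⇒ r2c2=6.
Step 11. [r4c4∈{4}] only 4 remains possible at r4c4 ⇒ r4c4=4.
Step 12. [r2c4∈{3}] nothing but 3 survives at r2c4, so r2c4=3.
Step 13. [r5c4∈{5}] r5c4's peers cover all but 5 ⇒ r5c4=5.
Step 14. [r1c5∈{5}] r1c5 has the single candidate 5 ⇒ r1c5=5.
Step 15. [r3c4∈{1}] r3c4's peers cover all but 1. So r3c4=1.
Step 16. [r6c4∈{2}] r6c4 has the single candidate 2. So r6c4=2.
Step 17. [r3c2∈{5}] r3c2 has the single candidate 5, so r3c2=5.
Step 18. [r5c2∈{1}] nothing but 1 survives at r5c2 ⇒ r5c2=1.
Step 19. [r6c2∈{4}] r6c2 has the single candidate 4, so r6c2=4.
Step 20. [r4c3∈{6}] r4c3 is down to just 6, so r4c3=6.
Step 21. [r6c1∈{6}] only 6 remains possible at r6c1 ⇒ r6c1=6.

Answer: 4 3 2 6 5 1 / 5 6 1 3 2 4 / 3 5 4 1 6 2 / 1 2 6 4 3 5 / 2 1 3 5 4 6 / 6 4 5 2 1 3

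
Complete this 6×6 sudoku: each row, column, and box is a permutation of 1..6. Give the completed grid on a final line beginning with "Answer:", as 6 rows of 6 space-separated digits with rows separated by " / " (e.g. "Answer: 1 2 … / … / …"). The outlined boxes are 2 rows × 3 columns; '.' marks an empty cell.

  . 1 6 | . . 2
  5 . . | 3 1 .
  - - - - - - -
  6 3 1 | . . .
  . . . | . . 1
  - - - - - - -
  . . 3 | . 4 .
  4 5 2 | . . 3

Step 1. [r5c4∈{1,2,5,6}] r5c4 is the only open cell in row 5 admitting 2, so r5c4=2.
Step 2. [r1c4∈{4,5}] row 1 places 4 nowhere but r1c4 ⇒ r1c4=4.
Step 3. [r3c4∈{5}] r3c4 is down to just 5. So r3c4=5.
Step 4. [r6c5∈{6}] r6c5's peers cover all but 6 ⇒ r6c5=6.
Step 5. [r4c1∈{2}] only 2 remains possible at r4c1. So r4c1=2.
Step 6. [r2c3∈{4}] r2c3's peers cover all but 4, so r2c3=4.
Step 7. [r3c5∈{2}] r3c5 has the single candidate 2, so r3c5=2.
Step 8. [r3c6∈{4}] r3c6 has the single candidate 4 ⇒ r3c6=4.
Step 9. [r5c1∈{1}] only 1 remains possible at r5c1 ⇒ r5c1=1.
Step 10. [r4c2∈{4}] r4c2 is down to just 4. So r4c2=4.
Step 11. [r5c2∈{6}] r5c2 is down to just 6, so r5c2=6.
Step 12. [r2c6∈{6}] r2c6's peers cover all but 6, so r2c6=6.
Step 13. [r4c3∈{5}] only 5 remains possible at r4c3, so r4c3=5.
Step 14. [r4c5∈{3}] r4c5 is down to just 3 ⇒ r4c5=3.
Step 15. [r6c4∈{1}] nothing but 1 survives at r6c4, so r6c4=1.
Step 16. [r2c2∈{2}] only 2 remains possible at r2c2 ⇒ r2c2=2.
Step 17. [r4c4∈{6}] r4c4's peers cover all but 6, so r4c4=6.
Step 18. [r1c1∈{3}] only 3 remains possible at r1c1. So r1c1=3.
Step 19. [r1c5∈{5}] r1c5's peers cover all but 5, so r1c5=5.
Step 20. [r5c6∈{5}] nothing but 5 survives at r5c6 ⇒ r5c6=5.

Answer: 3 1 6 4 5 2 / 5 2 4 3 1 6 / 6 3 1 5 2 4 / 2 4 5 6 3 1 / 1 6 3 2 4 5 / 4 5 2 1 6 3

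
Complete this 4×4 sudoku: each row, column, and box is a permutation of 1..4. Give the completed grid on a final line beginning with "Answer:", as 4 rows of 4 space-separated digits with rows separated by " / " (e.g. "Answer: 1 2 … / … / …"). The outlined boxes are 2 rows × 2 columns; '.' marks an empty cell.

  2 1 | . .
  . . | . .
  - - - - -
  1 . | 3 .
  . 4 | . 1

Step 1. [r3c4∈{2,4}] in row 3, 4 fits only at r3c4 ⇒ r3c4=4.
Step 2. [r2c3∈{1,2,4}] in row 2, 1 fits only at r2c3, so r2c3=1.
Step 3. [r2c2∈{3}] r2c2 is down to just 3. So r2c2=3.
Step 4. [r3c2∈{2}] nothing but 2 survives at r3c2. So r3c2=2.
Step 5. [r4c3∈{2}] only 2 remains possible at r4c3. So r4c3=2.
Step 6. [r4c1∈{3}] r4c1 is down to just 3. So r4c1=3.
Step 7. [r1c3∈{4}] nothing but 4 survives at r1c3, so r1c3=4.
Step 8. [r1c4∈{3}] r1c4's peers cover all but 3 ⇒ r1c4=3.
Step 9. [r2c4∈{2}] r2c4's peers cover all but 2. So r2c4=2.
Step 10. [r2c1∈{4}] r2c1 has the single candidate 4, so r2c1=4.

Answer: 2 1 4 3 / 4 3 1 2 / 1 2 3 4 / 3 4 2 1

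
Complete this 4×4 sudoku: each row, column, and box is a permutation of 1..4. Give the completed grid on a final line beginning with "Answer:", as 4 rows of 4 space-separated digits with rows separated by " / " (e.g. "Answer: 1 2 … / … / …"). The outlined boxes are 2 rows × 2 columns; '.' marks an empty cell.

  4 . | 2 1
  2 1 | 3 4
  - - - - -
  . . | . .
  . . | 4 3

Step 1. [r3c1∈{1,3}] col 1 places 3 nowhere but r3c1, so r3c1=3.
Step 2. [r4c2∈{2}] r4c2 has the single candidate 2, so r4c2=2.
Step 3. [r3c3∈{1}] r3c3's peers cover all but 1, so r3c3=1.
Step 4. [r1c2∈{3}] only 3 remains possible at r1c2, so r1c2=3.
Step 5. [r3c2∈{4}] nothing but 4 survives at r3c2, so r3c2=4.
Step 6. [r3c4∈{2}] nothing but 2 survives at r3c4. So r3c4=2.
Step 7. [r4c1∈{1}] r4c1 is down to just 1. So r4c1=1.

Answer: 4 3 2 1 / 2 1 3 4 / 3 4 1 2 / 1 2 4 3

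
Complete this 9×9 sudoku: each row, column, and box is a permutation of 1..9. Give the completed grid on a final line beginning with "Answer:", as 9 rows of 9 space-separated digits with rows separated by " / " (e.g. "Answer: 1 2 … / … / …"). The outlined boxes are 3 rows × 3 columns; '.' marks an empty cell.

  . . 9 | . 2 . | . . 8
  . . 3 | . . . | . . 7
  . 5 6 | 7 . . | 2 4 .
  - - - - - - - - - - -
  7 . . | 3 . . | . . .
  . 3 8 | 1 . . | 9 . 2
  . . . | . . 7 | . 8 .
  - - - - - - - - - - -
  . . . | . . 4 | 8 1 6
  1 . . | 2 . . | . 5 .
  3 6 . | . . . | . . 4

Step 1. [r4c8∈{6}] r4c8 has the single candidate 6, so r4c8=6.
Step 2. [r7c5∈{3,5,7,9}] in row 7, 3 fits only at r7c5, so r7c5=3.
Step 3. [r8c2∈{4,7,8,9}] in box 7, 8 fits only at r8c2, so r8c2=8.
Step 4. [r1c1∈{4}] only 4 remains possible at r1c1 ⇒ r1c1=4.
Step 5. [r5c5∈{4,5,6}] across row 5, 4 lands solely at r5c5, so r5c5=4.
Step 6. [r4c6∈{2,5,8,9}] across col 6, 2 lands solely at r4c6, so r4c6=2.
Step 7. [r4c5∈{5,8,9}] across row 4, 8 lands solely at r4c5. So r4c5=8.
Step 8. [r2c8∈{9}] only 9 remains possible at r2c8. So r2c8=9.
Step 9. [r4c2∈{1,4,9}] in row 4, 9 fits only at r4c2. So r4c2=9.
Step 10. [r6c2∈{1,2,4}] in col 2, 4 fits only at r6c2, so r6c2=4.
Step 11. [r9c7∈{7}] r9c7 has the single candidate 7 ⇒ r9c7=7.
Step 12. [r8c9∈{3,9}] r8c9 is the only open cell in col 9 admitting 9. So r8c9=9.
Step 13. [r8c6∈{6}] r8c6 is down to just 6. So r8c6=6.
Step 14. [r5c6∈{5}] r5c6 is down to just 5. So r5c6=5.
Step 15. [r1c8∈{3}] nothing but 3 survives at r1c8. So r1c8=3.
Step 16. [r1c6∈{1}] r1c6 has the single candidate 1, so r1c6=1.
Step 17. [r2c6∈{8}] only 8 remains possible at r2c6. So r2c6=8.
Step 18. [r9c6∈{9}] nothing but 9 survives at r9c6 ⇒ r9c6=9.
Step 19. [r7c4∈{5}] only 5 remains possible at r7c4 ⇒ r7c4=5.
Step 20. [r6c1∈{2,5,6}] r6c1 is the only open cell in col 1 admitting 5 ⇒ r6c1=5.
Step 21. [r1c4∈{6}] nothing but 6 survives at r1c4 ⇒ r1c4=6.
Step 22. [r4c3∈{1}] r4c3 has the single candidate 1. So r4c3=1.
Step 23. [r1c7∈{5}] r1c7 has the single candidate 5, so r1c7=5.
Step 24. [r2c2∈{1,2}] r2c2 is the only open cell in col 2 admitting 1 ⇒ r2c2=1.
Step 25. [r7c2∈{2,7}] r7c2 is the only open cell in col 2 admitting 2. So r7c2=2.
Step 26. [r6c7∈{1,3}] in col 7, 1 fits only at r6c7, so r6c7=1.
Step 27. [r6c4∈{9}] nothing but 9 survives at r6c4 ⇒ r6c4=9.
Step 28. [r8c5∈{7}] r8c5 is down to just 7. So r8c5=7.
Step 29. [r9c5∈{1}] nothing but 1 survives at r9c5, so r9c5=1.
Step 30. [r9c4∈{8}] r9c4 has the single candidate 8, so r9c4=8.
Step 31. [r8c7∈{3}] r8c7's peers cover all but 3 ⇒ r8c7=3.
Step 32. [r2c1∈{2}] r2c1 is down to just 2. So r2c1=2.
Step 33. [r1c2∈{7}] r1c2 is down to just 7. So r1c2=7.
Step 34. [r2c5∈{5}] r2c5's peers cover all but 5. So r2c5=5.
Step 35. [r5c8∈{7}] r5c8's peers cover all but 7 ⇒ r5c8=7.
Step 36. [r9c3∈{5}] r9c3's peers cover all but 5, so r9c3=5.
Step 37. [r3c6∈{3}] only 3 remains possible at r3c6 ⇒ r3c6=3.
Step 38. [r6c5∈{6}] r6c5 has the single candidate 6, so r6c5=6.
Step 39. [r3c1∈{8}] r3c1 has the single candidate 8. So r3c1=8.
Step 40. [r7c1∈{9}] only 9 remains possible at r7c1 ⇒ r7c1=9.
Step 41. [r2c7∈{6}] only 6 remains possible at r2c7 ⇒ r2c7=6.
Step 42. [r7c3∈{7}] nothing but 7 survives at r7c3 ⇒ r7c3=7.
Step 43. [r2c4∈{4}] r2c4's peers cover all but 4. So r2c4=4.
Step 44. [r6c3∈{2}] nothing but 2 survives at r6c3, so r6c3=2.
Step 45. [r6c9∈{3}] r6c9 is down to just 3, so r6c9=3.
Step 46. [r4c7∈{4}] nothing but 4 survives at r4c7. So r4c7=4.
Step 47. [r9c8∈{2}] r9c8 is down to just 2. So r9c8=2.
Step 48. [r5c1∈{6}] only 6 remains possible at r5c1 ⇒ r5c1=6.
Step 49. [r4c9∈{5}] nothing but 5 survives at r4c9 ⇒ r4c9=5.
Step 50. [r8c3∈{4}] r8c3 has the single candidate 4. So r8c3=4.
Step 51. [r3c5∈{9}] nothing but 9 survives at r3c5 ⇒ r3c5=9.
Step 52. [r3c9∈{1}] only 1 remains possible at r3c9, so r3c9=1.

Answer: 4 7 9 6 2 1 5 3 8 / 2 1 3 4 5 8 6 9 7 / 8 5 6 7 9 3 2 4 1 / 7 9 1 3 8 2 4 6 5 / 6 3 8 1 4 5 9 7 2 / 5 4 2 9 6 7 1 8 3 / 9 2 7 5 3 4 8 1 6 / 1 8 4 2 7 6 3 5 9 / 3 6 5 8 1 9 7 2 4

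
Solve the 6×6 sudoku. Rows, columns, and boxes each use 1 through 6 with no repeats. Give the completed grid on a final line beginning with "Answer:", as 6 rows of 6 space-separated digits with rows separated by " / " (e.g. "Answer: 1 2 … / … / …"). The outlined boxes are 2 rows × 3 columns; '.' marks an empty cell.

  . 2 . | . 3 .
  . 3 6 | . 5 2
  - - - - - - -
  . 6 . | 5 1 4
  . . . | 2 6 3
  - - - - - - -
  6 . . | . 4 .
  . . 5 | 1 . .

Step 1. [r2c1∈{1,4}] in row 2, 1 fits only at r2c1 ⇒ r2c1=1.
Step 2. [r5c3∈{1,2,3}] across row 5, 2 lands solely at r5c3 ⇒ r5c3=2.
Step 3. [r4c2∈{1,4,5}] r4c2 is the only open cell in col 2 admitting 5. So r4c2=5.
Step 4. [r1c3∈{4}] only 4 remains possible at r1c3, so r1c3=4.
Step 5. [r6c1∈{3,4}] row 6 places 3 nowhere but r6c1. So r6c1=3.
Step 6. [r1c4∈{6}] nothing but 6 survives at r1c4 ⇒ r1c4=6.
Step 7. [r1c1∈{5}] r1c1 is down to just 5, so r1c1=5.
Step 8. [r5c6∈{5}] r5c6's peers cover all but 5, so r5c6=5.
Step 9. [r1c6∈{1}] r1c6 has the single candidate 1. So r1c6=1.
Step 10. [r2c4∈{4}] r2c4's peers cover all but 4 ⇒ r2c4=4.
Step 11. [r4c1∈{4}] r4c1 has the single candidate 4. So r4c1=4.
Step 12. [r6c2∈{4}] r6c2 has the single candidate 4, so r6c2=4.
Step 13. [r4c3∈{1}] only 1 remains possible at r4c3 ⇒ r4c3=1.
Step 14. [r5c2∈{1}] r5c2 is down to just 1, so r5c2=1.
Step 15. [r6c6∈{6}] r6c6's peers cover all but 6. So r6c6=6.
Step 16. [r3c3∈{3}] nothing but 3 survives at r3c3 ⇒ r3c3=3.
Step 17. [r6c5∈{2}] r6c5 is down to just 2. So r6c5=2.
Step 18. [r5c4∈{3}] nothing but 3 survives at r5c4, so r5c4=3.
Step 19. [r3c1∈{2}] r3c1's peers cover all but 2. So r3c1=2.

Answer: 5 2 4 6 3 1 / 1 3 6 4 5 2 / 2 6 3 5 1 4 / 4 5 1 2 6 3 / 6 1 2 3 4 5 / 3 4 5 1 2 6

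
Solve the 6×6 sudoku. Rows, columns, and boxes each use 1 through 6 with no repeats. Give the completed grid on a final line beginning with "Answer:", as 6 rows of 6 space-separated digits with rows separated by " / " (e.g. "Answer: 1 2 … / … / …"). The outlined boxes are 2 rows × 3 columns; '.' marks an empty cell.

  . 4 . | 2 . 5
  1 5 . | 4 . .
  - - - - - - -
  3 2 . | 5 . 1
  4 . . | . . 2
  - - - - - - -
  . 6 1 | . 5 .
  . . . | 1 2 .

Step 1. [r4c4∈{3,6}] r4c4 is the only open cell in col 4 admitting 6, so r4c4=6.
Step 2. [r1c1∈{6}] r1c1 is down to just 6. So r1c1=6.
Step 3. [r1c3∈{3}] nothing but 3 survives at r1c3 ⇒ r1c3=3.
Step 4. [r6c6∈{3,4,6}] r6c6 is the only open cell in row 6 admitting 6 ⇒ r6c6=6.
Step 5. [r2c6∈{3}] nothing but 3 survives at r2c6 ⇒ r2c6=3.
Step 6. [r6c1∈{5}] r6c1's peers cover all but 5 ⇒ r6c1=5.
Step 7. [r5c4∈{3}] r5c4 is down to just 3. So r5c4=3.
Step 8. [r1c5∈{1}] r1c5 has the single candidate 1 ⇒ r1c5=1.
Step 9. [r6c2∈{3}] r6c2's peers cover all but 3. So r6c2=3.
Step 10. [r6c3∈{4}] nothing but 4 survives at r6c3. So r6c3=4.
Step 11. [r5c6∈{4}] r5c6 is down to just 4 ⇒ r5c6=4.
Step 12. [r2c5∈{6}] r2c5's peers cover all but 6, so r2c5=6.
Step 13. [r5c1∈{2}] only 2 remains possible at r5c1. So r5c1=2.
Step 14. [r3c3∈{6}] only 6 remains possible at r3c3. So r3c3=6.
Step 15. [r4c5∈{3}] r4c5's peers cover all but 3. So r4c5=3.
Step 16. [r3c5∈{4}] r3c5's peers cover all but 4. So r3c5=4.
Step 17. [r4c3∈{5}] only 5 remains possible at r4c3, so r4c3=5.
Step 18. [r2c3∈{2}] r2c3 is down to just 2 ⇒ r2c3=2.
Step 19. [r4c2∈{1}] only 1 remains possible at r4c2, so r4c2=1.

Answer: 6 4 3 2 1 5 / 1 5 2 4 6 3 / 3 2 6 5 4 1 / 4 1 5 6 3 2 / 2 6 1 3 5 4 / 5 3 4 1 2 6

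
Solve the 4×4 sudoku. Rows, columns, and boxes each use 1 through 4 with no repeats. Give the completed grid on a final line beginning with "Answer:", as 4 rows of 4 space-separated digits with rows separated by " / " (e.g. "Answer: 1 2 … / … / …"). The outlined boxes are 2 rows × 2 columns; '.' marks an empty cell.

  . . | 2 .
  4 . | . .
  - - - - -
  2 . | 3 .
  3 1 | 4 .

Step 1. [r2c3∈{1}] only 1 remains possible at r2c3. So r2c3=1.
Step 2. [r2c4∈{3}] r2c4 has the single candidate 3, so r2c4=3.
Step 3. [r1c1∈{1}] r1c1's peers cover all but 1, so r1c1=1.
Step 4. [r3c4∈{1}] nothing but 1 survives at r3c4, so r3c4=1.
Step 5. [r1c2∈{3}] r1c2 is down to just 3, so r1c2=3.
Step 6. [r3c2∈{4}] r3c2 is down to just 4, so r3c2=4.
Step 7. [r1c4∈{4}] r1c4 is down to just 4, so r1c4=4.
Step 8. [r2c2∈{2}] nothing but 2 survives at r2c2. So r2c2=2.
Step 9. [r4c4∈{2}] r4c4 has the single candidate 2. So r4c4=2.

Answer: 1 3 2 4 / 4 2 1 3 / 2 4 3 1 / 3 1 4 2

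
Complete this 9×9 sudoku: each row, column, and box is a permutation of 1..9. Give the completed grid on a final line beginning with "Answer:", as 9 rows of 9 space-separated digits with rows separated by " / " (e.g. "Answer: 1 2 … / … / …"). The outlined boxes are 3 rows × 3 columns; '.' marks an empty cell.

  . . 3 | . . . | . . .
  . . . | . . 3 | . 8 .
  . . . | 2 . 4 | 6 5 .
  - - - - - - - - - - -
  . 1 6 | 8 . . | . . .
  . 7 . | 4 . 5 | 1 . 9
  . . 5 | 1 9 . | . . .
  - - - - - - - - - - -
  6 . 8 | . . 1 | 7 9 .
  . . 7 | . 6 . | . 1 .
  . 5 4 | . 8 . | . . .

Step 1. [r4c1∈{2,3,4,9}] r4c1 is the only open cell in row 4 admitting 9 ⇒ r4c1=9.
Step 2. [r8c2∈{2,3,9}] r8c2 is the only open cell in box 7 admitting 9 ⇒ r8c2=9.
Step 3. [r8c6∈{2}] r8c6 is down to just 2, so r8c6=2.
Step 4. [r3c9∈{1,3,7}] in row 3, 3 fits only at r3c9 ⇒ r3c9=3.
Step 5. [r5c3∈{2}] r5c3 is down to just 2, so r5c3=2.
Step 6. [r4c6∈{7}] r4c6's peers cover all but 7 ⇒ r4c6=7.
Step 7. [r8c1∈{3}] only 3 remains possible at r8c1 ⇒ r8c1=3.
Step 8. [r8c4∈{5}] r8c4's peers cover all but 5 ⇒ r8c4=5.
Step 9. [r1c6∈{6,8,9}] r1c6 is the only open cell in col 6 admitting 8 ⇒ r1c6=8.
Step 10. [r9c1∈{1,2}] in row 9, 1 fits only at r9c1, so r9c1=1.
Step 11. [r6c2∈{3,4,8}] 3 has one home in col 2: r6c2. So r6c2=3.
Step 12. [r6c1∈{4,8}] box 4 places 4 nowhere but r6c1 ⇒ r6c1=4.
Step 13. [r4c5∈{2,3}] r4c5 is the only open cell in col 5 admitting 2. So r4c5=2.
Step 14. [r5c8∈{3,6}] in row 5, 6 fits only at r5c8. So r5c8=6.
Step 15. [r9c4∈{3,7,9}] across row 9, 7 lands solely at r9c4, so r9c4=7.
Step 16. [r7c2∈{2}] r7c2 has the single candidate 2 ⇒ r7c2=2.
Step 17. [r4c7∈{3,4,5}] col 7 places 5 nowhere but r4c7, so r4c7=5.
Step 18. [r4c9∈{4}] only 4 remains possible at r4c9, so r4c9=4.
Step 19. [r1c8∈{2,4,7}] r1c8 is the only open cell in col 8 admitting 4, so r1c8=4.
Step 20. [r1c2∈{6}] r1c2 is down to just 6 ⇒ r1c2=6.
Step 21. [r8c9∈{8}] r8c9 is down to just 8, so r8c9=8.
Step 22. [r9c7∈{2,3}] in col 7, 3 fits only at r9c7. So r9c7=3.
Step 23. [r6c8∈{2,7}] col 8 places 7 nowhere but r6c8. So r6c8=7.
Step 24. [r6c9∈{2}] r6c9 has the single candidate 2. So r6c9=2.
Step 25. [r3c3∈{1,9}] r3c3 is the only open cell in row 3 admitting 9 ⇒ r3c3=9.
Step 26. [r3c5∈{1,7}] r3c5 is the only open cell in row 3 admitting 1. So r3c5=1.
Step 27. [r3c1∈{7,8}] row 3 places 7 nowhere but r3c1. So r3c1=7.
Step 28. [r1c4∈{9}] r1c4 is down to just 9, so r1c4=9.
Step 29. [r1c9∈{1,7}] in row 1, 1 fits only at r1c9, so r1c9=1.
Step 30. [r1c5∈{5,7}] row 1 places 7 nowhere but r1c5, so r1c5=7.
Step 31. [r1c1∈{2,5}] 5 has one home in row 1: r1c1, so r1c1=5.
Step 32. [r2c7∈{2,9}] row 2 places 9 nowhere but r2c7, so r2c7=9.
Step 33. [r7c4∈{3}] nothing but 3 survives at r7c4, so r7c4=3.
Step 34. [r3c2∈{8}] r3c2 has the single candidate 8, so r3c2=8.
Step 35. [r2c4∈{6}] nothing but 6 survives at r2c4 ⇒ r2c4=6.
Step 36. [r2c9∈{7}] nothing but 7 survives at r2c9 ⇒ r2c9=7.
Step 37. [r4c8∈{3}] only 3 remains possible at r4c8. So r4c8=3.
Step 38. [r1c7∈{2}] r1c7 is down to just 2. So r1c7=2.
Step 39. [r2c2∈{4}] nothing but 4 survives at r2c2 ⇒ r2c2=4.
Step 40. [r2c3∈{1}] only 1 remains possible at r2c3, so r2c3=1.
Step 41. [r6c6∈{6}] nothing but 6 survives at r6c6. So r6c6=6.
Step 42. [r5c5∈{3}] r5c5's peers cover all but 3, so r5c5=3.
Step 43. [r2c5∈{5}] r2c5 is down to just 5, so r2c5=5.
Step 44. [r7c9∈{5}] r7c9's peers cover all but 5, so r7c9=5.
Step 45. [r7c5∈{4}] r7c5 has the single candidate 4 ⇒ r7c5=4.
Step 46. [r5c1∈{8}] nothing but 8 survives at r5c1. So r5c1=8.
Step 47. [r2c1∈{2}] r2c1's peers cover all but 2, so r2c1=2.
Step 48. [r9c9∈{6}] nothing but 6 survives at r9c9 ⇒ r9c9=6.
Step 49. [r8c7∈{4}] only 4 remains possible at r8c7, so r8c7=4.
Step 50. [r9c8∈{2}] only 2 remains possible at r9c8. So r9c8=2.
Step 51. [r9c6∈{9}] r9c6's peers cover all but 9. So r9c6=9.
Step 52. [r6c7∈{8}] r6c7 is down to just 8. So r6c7=8.

Answer: 5 6 3 9 7 8 2 4 1 / 2 4 1 6 5 3 9 8 7 / 7 8 9 2 1 4 6 5 3 / 9 1 6 8 2 7 5 3 4 / 8 7 2 4 3 5 1 6 9 / 4 3 5 1 9 6 8 7 2 / 6 2 8 3 4 1 7 9 5 / 3 9 7 5 6 2 4 1 8 / 1 5 4 7 8 9 3 2 6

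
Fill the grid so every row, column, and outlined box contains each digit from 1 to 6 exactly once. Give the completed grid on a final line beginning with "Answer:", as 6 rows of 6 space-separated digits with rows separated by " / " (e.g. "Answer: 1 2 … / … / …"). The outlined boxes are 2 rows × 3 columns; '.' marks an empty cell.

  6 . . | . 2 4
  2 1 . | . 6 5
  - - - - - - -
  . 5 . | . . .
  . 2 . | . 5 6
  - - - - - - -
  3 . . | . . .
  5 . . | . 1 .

Step 1. [r3c6∈{1,2,3}] r3c6 is the only open cell in col 6 admitting 1 ⇒ r3c6=1.
Step 2. [r5c5∈{4}] r5c5 has the single candidate 4 ⇒ r5c5=4.
Step 3. [r2c4∈{3}] only 3 remains possible at r2c4. So r2c4=3.
Step 4. [r3c3∈{3,4,6}] r3c3 is the only open cell in row 3 admitting 6. So r3c3=6.
Step 5. [r5c6∈{2}] nothing but 2 survives at r5c6 ⇒ r5c6=2.
Step 6. [r4c4∈{4}] r4c4 has the single candidate 4, so r4c4=4.
Step 7. [r6c2∈{4,6}] 4 has one home in col 2: r6c2. So r6c2=4.
Step 8. [r4c3∈{1,3}] in row 4, 3 fits only at r4c3. So r4c3=3.
Step 9. [r5c4∈{5,6}] across row 5, 5 lands solely at r5c4, so r5c4=5.
Step 10. [r5c2∈{6}] r5c2's peers cover all but 6, so r5c2=6.
Step 11. [r3c5∈{3}] nothing but 3 survives at r3c5 ⇒ r3c5=3.
Step 12. [r1c4∈{1}] r1c4 has the single candidate 1. So r1c4=1.
Step 13. [r3c1∈{4}] only 4 remains possible at r3c1, so r3c1=4.
Step 14. [r6c6∈{3}] only 3 remains possible at r6c6. So r6c6=3.
Step 15. [r2c3∈{4}] r2c3 is down to just 4 ⇒ r2c3=4.
Step 16. [r5c3∈{1}] r5c3 has the single candidate 1, so r5c3=1.
Step 17. [r6c4∈{6}] r6c4's peers cover all but 6. So r6c4=6.
Step 18. [r1c3∈{5}] r1c3 has the single candidate 5, so r1c3=5.
Step 19. [r6c3∈{2}] only 2 remains possible at r6c3, so r6c3=2.
Step 20. [r3c4∈{2}] only 2 remains possible at r3c4. So r3c4=2.
Step 21. [r4c1∈{1}] r4c1 has the single candidate 1, so r4c1=1.
Step 22. [r1c2∈{3}] nothing but 3 survives at r1c2, so r1c2=3.

Answer: 6 3 5 1 2 4 / 2 1 4 3 6 5 / 4 5 6 2 3 1 / 1 2 3 4 5 6 / 3 6 1 5 4 2 / 5 4 2 6 1 3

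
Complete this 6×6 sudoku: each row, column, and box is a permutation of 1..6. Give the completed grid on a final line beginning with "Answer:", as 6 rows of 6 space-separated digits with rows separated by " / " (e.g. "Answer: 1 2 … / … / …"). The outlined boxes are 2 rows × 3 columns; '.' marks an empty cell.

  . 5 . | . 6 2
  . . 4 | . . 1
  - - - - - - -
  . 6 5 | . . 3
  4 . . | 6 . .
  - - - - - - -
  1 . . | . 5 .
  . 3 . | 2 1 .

Step 1. [r3c1∈{2}] r3c1's peers cover all but 2. So r3c1=2.
Step 2. [r6c3∈{6}] nothing but 6 survives at r6c3 ⇒ r6c3=6.
Step 3. [r5c2∈{2,4}] r5c2 is the only open cell in col 2 admitting 4, so r5c2=4.
Step 4. [r1c1∈{3}] r1c1's peers cover all but 3 ⇒ r1c1=3.
Step 5. [r2c4∈{3,5}] row 2 places 5 nowhere but r2c4, so r2c4=5.
Step 6. [r3c4∈{1,4}] in row 3, 1 fits only at r3c4, so r3c4=1.
Step 7. [r4c3∈{1,3}] r4c3 is the only open cell in row 4 admitting 3 ⇒ r4c3=3.
Step 8. [r4c5∈{2}] nothing but 2 survives at r4c5, so r4c5=2.
Step 9. [r6c1∈{5}] only 5 remains possible at r6c1 ⇒ r6c1=5.
Step 10. [r6c6∈{4}] only 4 remains possible at r6c6 ⇒ r6c6=4.
Step 11. [r5c3∈{2}] r5c3's peers cover all but 2. So r5c3=2.
Step 12. [r3c5∈{4}] nothing but 4 survives at r3c5, so r3c5=4.
Step 13. [r2c5∈{3}] only 3 remains possible at r2c5 ⇒ r2c5=3.
Step 14. [r5c6∈{6}] nothing but 6 survives at r5c6, so r5c6=6.
Step 15. [r2c2∈{2}] nothing but 2 survives at r2c2 ⇒ r2c2=2.
Step 16. [r5c4∈{3}] r5c4 has the single candidate 3 ⇒ r5c4=3.
Step 17. [r1c4∈{4}] r1c4's peers cover all but 4, so r1c4=4.
Step 18. [r4c2∈{1}] r4c2 has the single candidate 1, so r4c2=1.
Step 19. [r1c3∈{1}] r1c3's peers cover all but 1. So r1c3=1.
Step 20. [r2c1∈{6}] r2c1 has the single candidate 6 ⇒ r2c1=6.
Step 21. [r4c6∈{5}] r4c6 is down to just 5, so r4c6=5.

Answer: 3 5 1 4 6 2 / 6 2 4 5 3 1 / 2 6 5 1 4 3 / 4 1 3 6 2 5 / 1 4 2 3 5 6 / 5 3 6 2 1 4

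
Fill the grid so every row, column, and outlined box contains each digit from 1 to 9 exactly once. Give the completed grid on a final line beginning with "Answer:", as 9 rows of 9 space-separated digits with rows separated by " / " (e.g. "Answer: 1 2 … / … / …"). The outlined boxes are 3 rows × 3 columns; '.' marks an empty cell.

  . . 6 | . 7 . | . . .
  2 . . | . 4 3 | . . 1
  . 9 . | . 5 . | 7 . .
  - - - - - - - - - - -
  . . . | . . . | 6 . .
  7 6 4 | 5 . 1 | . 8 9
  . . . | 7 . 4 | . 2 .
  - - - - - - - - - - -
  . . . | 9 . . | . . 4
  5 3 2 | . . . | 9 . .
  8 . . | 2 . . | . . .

Step 1. [r4c4∈{3,8}] across col 4, 3 lands solely at r4c4, so r4c4=3.
Step 2. [r1c7∈{2,3,4,5,8}] col 7 places 4 nowhere but r1c7. So r1c7=4.
Step 3. [r4c2∈{1,2,5,8}] r4c2 is the only open cell in col 2 admitting 2, so r4c2=2.
Step 4. [r6c5∈{6,8,9}] r6c5 is the only open cell in row 6 admitting 6, so r6c5=6.
Step 5. [r4c5∈{8,9}] r4c5 is the only open cell in col 5 admitting 9. So r4c5=9.
Step 6. [r4c1∈{1}] r4c1 is down to just 1 ⇒ r4c1=1.
Step 7. [r4c6∈{8}] nothing but 8 survives at r4c6. So r4c6=8.
Step 8. [r1c1∈{3}] r1c1's peers cover all but 3 ⇒ r1c1=3.
Step 9. [r6c3∈{3,5,8,9}] across col 3, 3 lands solely at r6c3 ⇒ r6c3=3.
Step 10. [r6c9∈{5}] r6c9 is down to just 5 ⇒ r6c9=5.
Step 11. [r7c7∈{1,2,3,5,8}] 2 has one home in row 7: r7c7. So r7c7=2.
Step 12. [r8c9∈{6,7,8}] r8c9 is the only open cell in box 9 admitting 8, so r8c9=8.
Step 13. [r8c5∈{1}] r8c5's peers cover all but 1, so r8c5=1.
Step 14. [r9c5∈{3}] r9c5's peers cover all but 3. So r9c5=3.
Step 15. [r7c8∈{1,3,5,6,7}] r7c8 is the only open cell in row 7 admitting 3, so r7c8=3.
Step 16. [r9c8∈{1,5,6,7}] col 8 places 1 nowhere but r9c8 ⇒ r9c8=1.
Step 17. [r3c8∈{6}] nothing but 6 survives at r3c8 ⇒ r3c8=6.
Step 18. [r2c7∈{5,8}] 8 has one home in col 7: r2c7 ⇒ r2c7=8.
Step 19. [r3c3∈{1,8}] across col 3, 8 lands solely at r3c3 ⇒ r3c3=8.
Step 20. [r7c6∈{5,6,7}] 5 has one home in row 7: r7c6, so r7c6=5.
Step 21. [r8c8∈{7}] r8c8's peers cover all but 7, so r8c8=7.
Step 22. [r1c2∈{1,5}] in box 1, 1 fits only at r1c2 ⇒ r1c2=1.
Step 23. [r7c2∈{7}] nothing but 7 survives at r7c2, so r7c2=7.
Step 24. [r3c6∈{2}] r3c6 has the single candidate 2 ⇒ r3c6=2.
Step 25. [r2c2∈{5}] only 5 remains possible at r2c2, so r2c2=5.
Step 26. [r8c6∈{6}] r8c6's peers cover all but 6 ⇒ r8c6=6.
Step 27. [r2c8∈{9}] r2c8 has the single candidate 9 ⇒ r2c8=9.
Step 28. [r6c1∈{9}] only 9 remains possible at r6c1. So r6c1=9.
Step 29. [r3c1∈{4}] only 4 remains possible at r3c1, so r3c1=4.
Step 30. [r6c2∈{8}] r6c2 has the single candidate 8 ⇒ r6c2=8.
Step 31. [r7c3∈{1}] nothing but 1 survives at r7c3, so r7c3=1.
Step 32. [r4c9∈{7}] nothing but 7 survives at r4c9, so r4c9=7.
Step 33. [r9c9∈{6}] r9c9 has the single candidate 6, so r9c9=6.
Step 34. [r7c5∈{8}] nothing but 8 survives at r7c5. So r7c5=8.
Step 35. [r1c6∈{9}] only 9 remains possible at r1c6 ⇒ r1c6=9.
Step 36. [r5c5∈{2}] r5c5 is down to just 2 ⇒ r5c5=2.
Step 37. [r9c2∈{4}] nothing but 4 survives at r9c2. So r9c2=4.
Step 38. [r3c9∈{3}] only 3 remains possible at r3c9 ⇒ r3c9=3.
Step 39. [r1c4∈{8}] nothing but 8 survives at r1c4, so r1c4=8.
Step 40. [r3c4∈{1}] r3c4 is down to just 1, so r3c4=1.
Step 41. [r1c8∈{5}] r1c8 is down to just 5. So r1c8=5.
Step 42. [r7c1∈{6}] only 6 remains possible at r7c1 ⇒ r7c1=6.
Step 43. [r9c3∈{9}] only 9 remains possible at r9c3 ⇒ r9c3=9.
Step 44. [r8c4∈{4}] r8c4 is down to just 4. So r8c4=4.
Step 45. [r4c3∈{5}] r4c3 is down to just 5, so r4c3=5.
Step 46. [r9c6∈{7}] r9c6's peers cover all but 7, so r9c6=7.
Step 47. [r6c7∈{1}] nothing but 1 survives at r6c7, so r6c7=1.
Step 48. [r9c7∈{5}] only 5 remains possible at r9c7. So r9c7=5.
Step 49. [r2c4∈{6}] nothing but 6 survives at r2c4 ⇒ r2c4=6.
Step 50. [r4c8∈{4}] r4c8's peers cover all but 4 ⇒ r4c8=4.
Step 51. [r2c3∈{7}] r2c3's peers cover all but 7, so r2c3=7.
Step 52. [r1c9∈{2}] nothing but 2 survives at r1c9 ⇒ r1c9=2.
Step 53. [r5c7∈{3}] r5c7's peers cover all but 3. So r5c7=3.

Answer: 3 1 6 8 7 9 4 5 2 / 2 5 7 6 4 3 8 9 1 / 4 9 8 1 5 2 7 6 3 / 1 2 5 3 9 8 6 4 7 / 7 6 4 5 2 1 3 8 9 / 9 8 3 7 6 4 1 2 5 / 6 7 1 9 8 5 2 3 4 / 5 3 2 4 1 6 9 7 8 / 8 4 9 2 3 7 5 1 6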